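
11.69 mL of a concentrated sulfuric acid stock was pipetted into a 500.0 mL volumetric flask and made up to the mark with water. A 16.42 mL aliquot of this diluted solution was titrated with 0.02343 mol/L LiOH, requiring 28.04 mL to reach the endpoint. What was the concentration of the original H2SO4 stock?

0.856 M

n(LiOH) = 0.02343 x 0.02804 = 0.0006570 mol.
n(H2SO4) in the aliquot = 0.0006570 x 1/2 = 0.0003285 mol.
[diluted H2SO4] = 0.0003285 / 0.01642 = 0.02001 M.
Dilution factor = 500.0/11.69 = 42.77, so [stock] = 0.02001 x 42.77 = 0.856 M.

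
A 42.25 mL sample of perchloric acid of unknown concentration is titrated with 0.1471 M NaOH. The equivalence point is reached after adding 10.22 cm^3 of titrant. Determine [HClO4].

0.0356 M

n(NaOH) delivered = 0.1471 x 0.01022 = 0.001503 mol.
For a 1:1 reaction, n(HClO4) = 0.001503 mol.
[HClO4] = 0.001503 mol / 0.04225 L = 0.0356 M.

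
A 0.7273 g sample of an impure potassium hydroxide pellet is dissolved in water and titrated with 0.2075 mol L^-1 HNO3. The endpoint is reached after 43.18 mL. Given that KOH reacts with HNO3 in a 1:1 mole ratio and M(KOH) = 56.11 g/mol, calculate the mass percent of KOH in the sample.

n(HNO3) = 0.2075 x 0.04318 = 0.008960 mol.
n(KOH) = 0.008960 / 1 = 0.008960 mol.
mass of KOH = 0.008960 x 56.11 = 0.5027 g.
% purity = 0.5027 / 0.7273 x 100 = 69.1%.

69.1%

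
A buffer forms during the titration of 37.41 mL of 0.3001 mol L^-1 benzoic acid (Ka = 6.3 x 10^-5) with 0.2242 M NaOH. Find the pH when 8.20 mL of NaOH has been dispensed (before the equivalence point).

Initial n(C6H5COOH) = 0.3001 x 0.03741 = 0.01123 mol.
n(NaOH) added = 0.2242 x 0.008200 = 0.001838 mol, converting that many moles of C6H5COOH to C6H5COO-.
Remaining n(C6H5COOH) = 0.009388 mol; n(C6H5COO-) = 0.001838 mol.
By Henderson-Hasselbalch, pH = pKa + log([A^-]/[HA]) = 4.20 + log(0.001838/0.009388) = 4.20 + (-0.71) = 3.49.

3.49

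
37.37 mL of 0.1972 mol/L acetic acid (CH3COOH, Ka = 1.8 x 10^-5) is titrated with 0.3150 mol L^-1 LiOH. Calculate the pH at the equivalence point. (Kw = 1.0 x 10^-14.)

8.91

n(CH3COOH) = 0.1972 x 0.03737 = 0.007369 mol; V(LiOH) at equivalence = 0.007369/0.3150 = 0.02339 L.
At equivalence all the acid is converted to CH3COO-; total volume = 0.03737 + 0.02339 = 0.06076 L, so [CH3COO-] = 0.007369/0.06076 = 0.1213 M.
Kb = Kw/Ka = 1.0e-14 / 1.8 x 10^-5 = 5.56e-10.
[OH^-] = sqrt(Kb x [CH3COO-]) = sqrt(5.56e-10 x 0.1213) = 8.21e-6 M.
pOH = 5.09, so pH = 14.00 - 5.09 = 8.91.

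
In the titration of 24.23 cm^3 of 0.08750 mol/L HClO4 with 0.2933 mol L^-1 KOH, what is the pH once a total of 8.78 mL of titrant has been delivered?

12.14

n(acid) = 0.08750 x 0.02423 = 0.002120 mol; n(KOH) added = 0.2933 x 0.008780 = 0.002575 mol.
Base is in excess by 0.002575 - 0.002120 = 0.0004550 mol in a total volume of 0.03301 L.
[OH^-] = 0.0004550/0.03301 = 0.01379 M, so pOH = 1.86 and pH = 14.00 - 1.86 = 12.14.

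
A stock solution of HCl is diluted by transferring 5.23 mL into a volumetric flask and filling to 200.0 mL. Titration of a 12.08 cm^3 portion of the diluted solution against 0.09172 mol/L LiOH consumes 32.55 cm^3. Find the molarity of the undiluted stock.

n(LiOH) = 0.09172 x 0.03255 = 0.002985 mol.
n(HCl) in the aliquot = 0.002985 mol.
[diluted HCl] = 0.002985 / 0.01208 = 0.2471 M.
Dilution factor = 200.0/5.230 = 38.24, so [stock] = 0.2471 x 38.24 = 9.45 M.

9.45 M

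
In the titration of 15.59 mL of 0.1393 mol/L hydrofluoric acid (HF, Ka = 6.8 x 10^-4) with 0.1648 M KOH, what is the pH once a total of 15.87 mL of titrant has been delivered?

12.15

n(acid) = 0.1393 x 0.01559 = 0.002172 mol; n(KOH) added = 0.1648 x 0.01587 = 0.002615 mol.
Base is in excess by 0.002615 - 0.002172 = 0.0004437 mol in a total volume of 0.03146 L.
[OH^-] = 0.0004437/0.03146 = 0.01410 M, so pOH = 1.85 and pH = 14.00 - 1.85 = 12.15.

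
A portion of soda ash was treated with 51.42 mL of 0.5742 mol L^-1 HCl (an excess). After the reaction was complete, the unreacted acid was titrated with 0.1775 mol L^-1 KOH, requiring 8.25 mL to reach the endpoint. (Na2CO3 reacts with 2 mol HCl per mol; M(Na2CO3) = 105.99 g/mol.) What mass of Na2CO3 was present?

1.49 g

Total n(HCl) added = 0.5742 x 0.05142 = 0.02953 mol.
n(KOH) used = 0.1775 x 0.008250 = 0.001464 mol, which equals the excess n(HCl).
So n(HCl) consumed by the sample = 0.02953 - 0.001464 = 0.02806 mol.
n(Na2CO3) = 0.02806 / 2 = 0.01403 mol.
mass = 0.01403 mol x 105.99 g/mol = 1.49 g.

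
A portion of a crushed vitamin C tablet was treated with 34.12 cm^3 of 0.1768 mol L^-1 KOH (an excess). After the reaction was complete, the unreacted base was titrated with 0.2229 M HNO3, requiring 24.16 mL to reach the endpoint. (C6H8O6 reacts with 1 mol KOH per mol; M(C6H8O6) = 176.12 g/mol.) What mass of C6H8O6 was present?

Total n(KOH) added = 0.1768 x 0.03412 = 0.006032 mol.
n(HNO3) used = 0.2229 x 0.02416 = 0.005385 mol, which equals the excess n(KOH).
So n(KOH) consumed by the sample = 0.006032 - 0.005385 = 0.0006472 mol.
n(C6H8O6) = 0.0006472 / 1 = 0.0006472 mol.
mass = 0.0006472 mol x 176.12 g/mol = 0.114 g.

0.114 g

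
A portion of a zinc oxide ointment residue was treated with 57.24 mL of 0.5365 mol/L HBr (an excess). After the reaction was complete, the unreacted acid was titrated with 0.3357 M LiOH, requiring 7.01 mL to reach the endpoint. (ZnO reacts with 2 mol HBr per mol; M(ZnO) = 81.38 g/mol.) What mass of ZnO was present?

1.15 g

Total n(HBr) added = 0.5365 x 0.05724 = 0.03071 mol.
n(LiOH) used = 0.3357 x 0.007010 = 0.002353 mol, which equals the excess n(HBr).
So n(HBr) consumed by the sample = 0.03071 - 0.002353 = 0.02836 mol.
n(ZnO) = 0.02836 / 2 = 0.01418 mol.
mass = 0.01418 mol x 81.38 g/mol = 1.15 g.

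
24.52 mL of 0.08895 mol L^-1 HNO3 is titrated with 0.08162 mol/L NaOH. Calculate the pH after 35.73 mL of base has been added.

12.09

n(acid) = 0.08895 x 0.02452 = 0.002181 mol; n(NaOH) added = 0.08162 x 0.03573 = 0.002916 mol.
Base is in excess by 0.002916 - 0.002181 = 0.0007352 mol in a total volume of 0.06025 L.
[OH^-] = 0.0007352/0.06025 = 0.01220 M, so pOH = 1.91 and pH = 14.00 - 1.91 = 12.09.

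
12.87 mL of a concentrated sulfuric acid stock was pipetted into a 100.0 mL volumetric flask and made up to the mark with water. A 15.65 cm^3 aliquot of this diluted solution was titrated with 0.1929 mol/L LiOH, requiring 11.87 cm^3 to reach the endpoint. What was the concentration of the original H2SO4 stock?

n(LiOH) = 0.1929 x 0.01187 = 0.002290 mol.
n(H2SO4) in the aliquot = 0.002290 x 1/2 = 0.001145 mol.
[diluted H2SO4] = 0.001145 / 0.01565 = 0.07315 M.
Dilution factor = 100.0/12.87 = 7.770, so [stock] = 0.07315 x 7.770 = 0.568 M.

0.568 M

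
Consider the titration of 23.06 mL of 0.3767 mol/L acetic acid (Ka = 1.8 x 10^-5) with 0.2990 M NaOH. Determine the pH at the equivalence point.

n(CH3COOH) = 0.3767 x 0.02306 = 0.008687 mol; V(NaOH) at equivalence = 0.008687/0.2990 = 0.02905 L.
At equivalence all the acid is converted to CH3COO-; total volume = 0.02306 + 0.02905 = 0.05211 L, so [CH3COO-] = 0.008687/0.05211 = 0.1667 M.
Kb = Kw/Ka = 1.0e-14 / 1.8 x 10^-5 = 5.56e-10.
[OH^-] = sqrt(Kb x [CH3COO-]) = sqrt(5.56e-10 x 0.1667) = 9.62e-6 M.
pOH = 5.02, so pH = 14.00 - 5.02 = 8.98.

8.98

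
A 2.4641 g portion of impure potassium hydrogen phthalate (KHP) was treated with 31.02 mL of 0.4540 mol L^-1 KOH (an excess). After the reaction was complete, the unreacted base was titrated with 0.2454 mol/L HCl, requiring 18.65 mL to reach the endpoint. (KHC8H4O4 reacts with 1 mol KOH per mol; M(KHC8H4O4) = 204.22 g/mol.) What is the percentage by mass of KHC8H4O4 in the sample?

78.8%

Total n(KOH) added = 0.4540 x 0.03102 = 0.01408 mol.
n(HCl) used = 0.2454 x 0.01865 = 0.004577 mol, which equals the excess n(KOH).
So n(KOH) consumed by the sample = 0.01408 - 0.004577 = 0.009506 mol.
n(KHC8H4O4) = 0.009506 / 1 = 0.009506 mol.
mass KHC8H4O4 = 0.009506 x 204.22 = 1.941 g, so %KHC8H4O4 = 1.941/2.4641 x 100 = 78.8%.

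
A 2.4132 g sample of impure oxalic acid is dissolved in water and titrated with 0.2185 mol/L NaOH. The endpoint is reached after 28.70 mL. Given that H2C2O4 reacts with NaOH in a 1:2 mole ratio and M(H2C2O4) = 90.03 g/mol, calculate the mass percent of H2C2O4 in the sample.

11.7%

n(NaOH) = 0.2185 x 0.02870 = 0.006271 mol.
n(H2C2O4) = 0.006271 / 2 = 0.003135 mol.
mass of H2C2O4 = 0.003135 x 90.03 = 0.2823 g.
% purity = 0.2823 / 2.4132 x 100 = 11.7%.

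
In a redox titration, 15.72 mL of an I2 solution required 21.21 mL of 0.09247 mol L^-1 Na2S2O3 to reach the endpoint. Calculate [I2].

0.0624 M

n(Na2S2O3) = 0.09247 x 0.02121 = 0.001961 mol.
From the balanced equation, 2 mol Na2S2O3 reacts with 1 mol I2, so n(I2) = 0.001961 x 1/2 = 0.0009806 mol.
[I2] = 0.0009806 / 0.01572 L = 0.0624 M.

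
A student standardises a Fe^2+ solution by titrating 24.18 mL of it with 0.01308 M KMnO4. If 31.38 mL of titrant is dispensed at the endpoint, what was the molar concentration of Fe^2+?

0.0849 M

n(KMnO4) = 0.01308 x 0.03138 = 0.0004105 mol.
From the balanced equation, 1 mol KMnO4 reacts with 5 mol Fe^2+, so n(Fe^2+) = 0.0004105 x 5/1 = 0.002052 mol.
[Fe^2+] = 0.002052 / 0.02418 L = 0.0849 M.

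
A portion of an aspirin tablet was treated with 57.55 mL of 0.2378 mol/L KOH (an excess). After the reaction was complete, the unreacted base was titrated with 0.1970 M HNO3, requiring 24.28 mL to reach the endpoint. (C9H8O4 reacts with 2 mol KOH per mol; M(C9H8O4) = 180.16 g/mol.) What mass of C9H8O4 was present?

0.802 g

Total n(KOH) added = 0.2378 x 0.05755 = 0.01369 mol.
n(HNO3) used = 0.1970 x 0.02428 = 0.004783 mol, which equals the excess n(KOH).
So n(KOH) consumed by the sample = 0.01369 - 0.004783 = 0.008902 mol.
n(C9H8O4) = 0.008902 / 2 = 0.004451 mol.
mass = 0.004451 mol x 180.16 g/mol = 0.802 g.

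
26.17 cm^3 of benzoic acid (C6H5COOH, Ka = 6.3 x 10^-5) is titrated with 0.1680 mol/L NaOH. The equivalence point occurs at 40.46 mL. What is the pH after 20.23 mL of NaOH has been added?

20.23 mL is exactly half the equivalence volume (40.46/2), i.e. the half-equivalence point.
There, n(HA) = n(A^-), so pH = pKa = -log(6.3 x 10^-5) = 4.20.

4.20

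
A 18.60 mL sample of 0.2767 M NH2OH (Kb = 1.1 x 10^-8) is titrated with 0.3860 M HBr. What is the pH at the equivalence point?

n(NH2OH) = 0.2767 x 0.01860 = 0.005147 mol; V(HBr) at equivalence = 0.005147/0.3860 = 0.01333 L.
At equivalence the base is fully converted to NH3OH+; total volume = 0.03193 L, so [NH3OH+] = 0.005147/0.03193 = 0.1612 M.
Ka(NH3OH+) = Kw/Kb = 1.0e-14 / 1.1 x 10^-8 = 9.09e-7.
[H^+] = sqrt(Ka x [NH3OH+]) = sqrt(9.09e-7 x 0.1612) = 0.000383 M.
pH = -log(0.000383) = 3.42.

3.42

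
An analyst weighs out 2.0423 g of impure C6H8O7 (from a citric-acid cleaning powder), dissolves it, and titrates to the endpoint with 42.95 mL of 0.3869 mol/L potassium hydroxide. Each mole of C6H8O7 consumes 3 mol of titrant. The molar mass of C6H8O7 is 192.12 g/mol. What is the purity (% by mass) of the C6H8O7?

n(KOH) = 0.3869 x 0.04295 = 0.01662 mol.
n(C6H8O7) = 0.01662 / 3 = 0.005539 mol.
mass of C6H8O7 = 0.005539 x 192.12 = 1.064 g.
% purity = 1.064 / 2.0423 x 100 = 52.1%.

52.1%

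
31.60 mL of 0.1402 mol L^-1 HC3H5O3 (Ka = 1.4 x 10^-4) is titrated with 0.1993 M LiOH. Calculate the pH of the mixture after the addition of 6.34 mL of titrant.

Initial n(HC3H5O3) = 0.1402 x 0.03160 = 0.004430 mol.
n(LiOH) added = 0.1993 x 0.006340 = 0.001264 mol, converting that many moles of HC3H5O3 to C3H5O3-.
Remaining n(HC3H5O3) = 0.003167 mol; n(C3H5O3-) = 0.001264 mol.
By Henderson-Hasselbalch, pH = pKa + log([A^-]/[HA]) = 3.85 + log(0.001264/0.003167) = 3.85 + (-0.40) = 3.45.

3.45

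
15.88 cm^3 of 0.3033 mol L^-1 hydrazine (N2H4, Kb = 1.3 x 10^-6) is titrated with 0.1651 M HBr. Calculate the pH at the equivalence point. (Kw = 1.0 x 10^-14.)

n(N2H4) = 0.3033 x 0.01588 = 0.004816 mol; V(HBr) at equivalence = 0.004816/0.1651 = 0.02917 L.
At equivalence the base is fully converted to N2H5+; total volume = 0.04505 L, so [N2H5+] = 0.004816/0.04505 = 0.1069 M.
Ka(N2H5+) = Kw/Kb = 1.0e-14 / 1.3 x 10^-6 = 7.69e-9.
[H^+] = sqrt(Ka x [N2H5+]) = sqrt(7.69e-9 x 0.1069) = 2.87e-5 M.
pH = -log(2.87e-5) = 4.54.

4.54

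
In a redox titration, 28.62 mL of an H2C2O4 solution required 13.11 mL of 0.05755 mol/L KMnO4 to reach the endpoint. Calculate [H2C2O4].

n(KMnO4) = 0.05755 x 0.01311 = 0.0007545 mol.
From the balanced equation, 2 mol KMnO4 reacts with 5 mol H2C2O4, so n(H2C2O4) = 0.0007545 x 5/2 = 0.001886 mol.
[H2C2O4] = 0.001886 / 0.02862 L = 0.0659 M.

0.0659 M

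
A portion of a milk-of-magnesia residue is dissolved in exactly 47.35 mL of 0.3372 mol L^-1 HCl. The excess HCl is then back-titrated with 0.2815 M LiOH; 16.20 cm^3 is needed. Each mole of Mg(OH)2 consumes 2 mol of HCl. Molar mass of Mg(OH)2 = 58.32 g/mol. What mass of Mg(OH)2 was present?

0.333 g

Total n(HCl) added = 0.3372 x 0.04735 = 0.01597 mol.
n(LiOH) used = 0.2815 x 0.01620 = 0.004560 mol, which equals the excess n(HCl).
So n(HCl) consumed by the sample = 0.01597 - 0.004560 = 0.01141 mol.
n(Mg(OH)2) = 0.01141 / 2 = 0.005703 mol.
mass = 0.005703 mol x 58.32 g/mol = 0.333 g.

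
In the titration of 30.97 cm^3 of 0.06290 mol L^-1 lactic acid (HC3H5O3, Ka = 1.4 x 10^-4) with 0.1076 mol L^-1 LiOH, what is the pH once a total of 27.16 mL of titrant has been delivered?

12.22

n(acid) = 0.06290 x 0.03097 = 0.001948 mol; n(LiOH) added = 0.1076 x 0.02716 = 0.002922 mol.
Base is in excess by 0.002922 - 0.001948 = 0.0009744 mol in a total volume of 0.05813 L.
[OH^-] = 0.0009744/0.05813 = 0.01676 M, so pOH = 1.78 and pH = 14.00 - 1.78 = 12.22.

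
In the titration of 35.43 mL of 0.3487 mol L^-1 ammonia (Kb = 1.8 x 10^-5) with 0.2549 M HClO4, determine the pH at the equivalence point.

n(NH3) = 0.3487 x 0.03543 = 0.01235 mol; V(HClO4) at equivalence = 0.01235/0.2549 = 0.04847 L.
At equivalence the base is fully converted to NH4+; total volume = 0.08390 L, so [NH4+] = 0.01235/0.08390 = 0.1473 M.
Ka(NH4+) = Kw/Kb = 1.0e-14 / 1.8 x 10^-5 = 5.56e-10.
[H^+] = sqrt(Ka x [NH4+]) = sqrt(5.56e-10 x 0.1473) = 9.04e-6 M.
pH = -log(9.04e-6) = 5.04.

5.04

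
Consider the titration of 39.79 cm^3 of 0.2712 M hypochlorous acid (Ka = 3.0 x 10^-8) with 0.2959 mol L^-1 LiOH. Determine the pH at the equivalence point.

n(HClO) = 0.2712 x 0.03979 = 0.01079 mol; V(LiOH) at equivalence = 0.01079/0.2959 = 0.03647 L.
At equivalence all the acid is converted to ClO-; total volume = 0.03979 + 0.03647 = 0.07626 L, so [ClO-] = 0.01079/0.07626 = 0.1415 M.
Kb = Kw/Ka = 1.0e-14 / 3.0 x 10^-8 = 3.33e-7.
[OH^-] = sqrt(Kb x [ClO-]) = sqrt(3.33e-7 x 0.1415) = 0.000217 M.
pOH = 3.66, so pH = 14.00 - 3.66 = 10.34.

10.34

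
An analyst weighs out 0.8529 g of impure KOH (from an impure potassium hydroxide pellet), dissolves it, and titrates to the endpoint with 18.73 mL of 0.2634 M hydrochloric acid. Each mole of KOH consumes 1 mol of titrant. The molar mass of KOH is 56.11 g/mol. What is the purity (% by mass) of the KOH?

n(HCl) = 0.2634 x 0.01873 = 0.004933 mol.
n(KOH) = 0.004933 / 1 = 0.004933 mol.
mass of KOH = 0.004933 x 56.11 = 0.2768 g.
% purity = 0.2768 / 0.8529 x 100 = 32.5%.

32.5%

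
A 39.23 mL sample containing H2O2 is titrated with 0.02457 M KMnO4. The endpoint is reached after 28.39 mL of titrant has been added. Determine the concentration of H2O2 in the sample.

n(KMnO4) = 0.02457 x 0.02839 = 0.0006975 mol.
From the balanced equation, 2 mol KMnO4 reacts with 5 mol H2O2, so n(H2O2) = 0.0006975 x 5/2 = 0.001744 mol.
[H2O2] = 0.001744 / 0.03923 L = 0.0445 M.

0.0445 M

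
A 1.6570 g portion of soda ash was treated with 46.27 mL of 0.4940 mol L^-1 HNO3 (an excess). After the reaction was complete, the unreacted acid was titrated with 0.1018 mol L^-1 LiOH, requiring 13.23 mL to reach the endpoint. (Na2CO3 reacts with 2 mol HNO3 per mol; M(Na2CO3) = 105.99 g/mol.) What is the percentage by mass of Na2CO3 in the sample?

Total n(HNO3) added = 0.4940 x 0.04627 = 0.02286 mol.
n(LiOH) used = 0.1018 x 0.01323 = 0.001347 mol, which equals the excess n(HNO3).
So n(HNO3) consumed by the sample = 0.02286 - 0.001347 = 0.02151 mol.
n(Na2CO3) = 0.02151 / 2 = 0.01076 mol.
mass Na2CO3 = 0.01076 x 105.99 = 1.140 g, so %Na2CO3 = 1.140/1.6570 x 100 = 68.8%.

68.8%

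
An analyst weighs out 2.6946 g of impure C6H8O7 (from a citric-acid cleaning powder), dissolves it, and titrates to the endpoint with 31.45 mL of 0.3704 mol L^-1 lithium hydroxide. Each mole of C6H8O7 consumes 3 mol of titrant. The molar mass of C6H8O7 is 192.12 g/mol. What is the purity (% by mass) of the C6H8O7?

n(LiOH) = 0.3704 x 0.03145 = 0.01165 mol.
n(C6H8O7) = 0.01165 / 3 = 0.003883 mol.
mass of C6H8O7 = 0.003883 x 192.12 = 0.7460 g.
% purity = 0.7460 / 2.6946 x 100 = 27.7%.

27.7%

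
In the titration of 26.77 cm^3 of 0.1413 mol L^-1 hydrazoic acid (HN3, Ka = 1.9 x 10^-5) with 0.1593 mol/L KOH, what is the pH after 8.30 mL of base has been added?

Initial n(HN3) = 0.1413 x 0.02677 = 0.003783 mol.
n(KOH) added = 0.1593 x 0.008300 = 0.001322 mol, converting that many moles of HN3 to N3-.
Remaining n(HN3) = 0.002460 mol; n(N3-) = 0.001322 mol.
By Henderson-Hasselbalch, pH = pKa + log([A^-]/[HA]) = 4.72 + log(0.001322/0.002460) = 4.72 + (-0.27) = 4.45.

4.45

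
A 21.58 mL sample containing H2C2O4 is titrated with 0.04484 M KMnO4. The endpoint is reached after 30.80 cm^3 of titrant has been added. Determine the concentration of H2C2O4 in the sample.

n(KMnO4) = 0.04484 x 0.03080 = 0.001381 mol.
From the balanced equation, 2 mol KMnO4 reacts with 5 mol H2C2O4, so n(H2C2O4) = 0.001381 x 5/2 = 0.003453 mol.
[H2C2O4] = 0.003453 / 0.02158 L = 0.160 M.

0.160 M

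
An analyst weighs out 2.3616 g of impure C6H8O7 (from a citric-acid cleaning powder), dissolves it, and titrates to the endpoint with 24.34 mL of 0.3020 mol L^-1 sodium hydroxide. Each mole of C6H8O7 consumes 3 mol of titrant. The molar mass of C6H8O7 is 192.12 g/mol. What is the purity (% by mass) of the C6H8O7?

n(NaOH) = 0.3020 x 0.02434 = 0.007351 mol.
n(C6H8O7) = 0.007351 / 3 = 0.002450 mol.
mass of C6H8O7 = 0.002450 x 192.12 = 0.4707 g.
% purity = 0.4707 / 2.3616 x 100 = 19.9%.

19.9%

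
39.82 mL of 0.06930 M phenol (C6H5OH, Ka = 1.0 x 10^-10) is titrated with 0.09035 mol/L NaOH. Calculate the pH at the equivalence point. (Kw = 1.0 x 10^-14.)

n(C6H5OH) = 0.06930 x 0.03982 = 0.002760 mol; V(NaOH) at equivalence = 0.002760/0.09035 = 0.03054 L.
At equivalence all the acid is converted to C6H5O-; total volume = 0.03982 + 0.03054 = 0.07036 L, so [C6H5O-] = 0.002760/0.07036 = 0.03922 M.
Kb = Kw/Ka = 1.0e-14 / 1.0 x 10^-10 = 0.000100.
[OH^-] = sqrt(Kb x [C6H5O-]) = sqrt(0.000100 x 0.03922) = 0.00198 M.
pOH = 2.70, so pH = 14.00 - 2.70 = 11.30.

11.30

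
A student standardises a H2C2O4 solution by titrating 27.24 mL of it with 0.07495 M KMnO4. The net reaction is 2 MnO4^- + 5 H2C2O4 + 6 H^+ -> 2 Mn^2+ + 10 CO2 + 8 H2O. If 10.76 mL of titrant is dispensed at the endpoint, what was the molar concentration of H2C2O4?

0.0740 M

n(KMnO4) = 0.07495 x 0.01076 = 0.0008065 mol.
From the balanced equation, 2 mol KMnO4 reacts with 5 mol H2C2O4, so n(H2C2O4) = 0.0008065 x 5/2 = 0.002016 mol.
[H2C2O4] = 0.002016 / 0.02724 L = 0.0740 M.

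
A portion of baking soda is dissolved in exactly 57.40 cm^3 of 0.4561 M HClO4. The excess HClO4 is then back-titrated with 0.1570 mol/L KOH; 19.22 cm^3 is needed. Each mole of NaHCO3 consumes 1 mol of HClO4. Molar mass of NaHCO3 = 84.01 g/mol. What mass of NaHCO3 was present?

Total n(HClO4) added = 0.4561 x 0.05740 = 0.02618 mol.
n(KOH) used = 0.1570 x 0.01922 = 0.003018 mol, which equals the excess n(HClO4).
So n(HClO4) consumed by the sample = 0.02618 - 0.003018 = 0.02316 mol.
n(NaHCO3) = 0.02316 / 1 = 0.02316 mol.
mass = 0.02316 mol x 84.01 g/mol = 1.95 g.

1.95 g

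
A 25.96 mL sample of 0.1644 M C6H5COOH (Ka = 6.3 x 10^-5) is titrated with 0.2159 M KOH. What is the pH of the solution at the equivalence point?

n(C6H5COOH) = 0.1644 x 0.02596 = 0.004268 mol; V(KOH) at equivalence = 0.004268/0.2159 = 0.01977 L.
At equivalence all the acid is converted to C6H5COO-; total volume = 0.02596 + 0.01977 = 0.04573 L, so [C6H5COO-] = 0.004268/0.04573 = 0.09333 M.
Kb = Kw/Ka = 1.0e-14 / 6.3 x 10^-5 = 1.59e-10.
[OH^-] = sqrt(Kb x [C6H5COO-]) = sqrt(1.59e-10 x 0.09333) = 3.85e-6 M.
pOH = 5.41, so pH = 14.00 - 5.41 = 8.59.

8.59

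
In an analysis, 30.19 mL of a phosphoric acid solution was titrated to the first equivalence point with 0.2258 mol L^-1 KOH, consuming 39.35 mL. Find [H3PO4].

n(KOH) = 0.2258 x 0.03935 = 0.008885 mol.
At the first equivalence point, 1 mol OH^- react per mol H3PO4, so n(H3PO4) = 0.008885 / 1 = 0.008885 mol.
[H3PO4] = 0.008885 / 0.03019 L = 0.294 M.

0.294 M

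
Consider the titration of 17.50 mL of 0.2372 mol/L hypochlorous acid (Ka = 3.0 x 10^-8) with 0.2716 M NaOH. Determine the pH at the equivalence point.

n(HClO) = 0.2372 x 0.01750 = 0.004151 mol; V(NaOH) at equivalence = 0.004151/0.2716 = 0.01528 L.
At equivalence all the acid is converted to ClO-; total volume = 0.01750 + 0.01528 = 0.03278 L, so [ClO-] = 0.004151/0.03278 = 0.1266 M.
Kb = Kw/Ka = 1.0e-14 / 3.0 x 10^-8 = 3.33e-7.
[OH^-] = sqrt(Kb x [ClO-]) = sqrt(3.33e-7 x 0.1266) = 0.000205 M.
pOH = 3.69, so pH = 14.00 - 3.69 = 10.31.

10.31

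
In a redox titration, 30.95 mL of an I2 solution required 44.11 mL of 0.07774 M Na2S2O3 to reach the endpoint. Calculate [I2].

n(Na2S2O3) = 0.07774 x 0.04411 = 0.003429 mol.
From the balanced equation, 2 mol Na2S2O3 reacts with 1 mol I2, so n(I2) = 0.003429 x 1/2 = 0.001715 mol.
[I2] = 0.001715 / 0.03095 L = 0.0554 M.

0.0554 M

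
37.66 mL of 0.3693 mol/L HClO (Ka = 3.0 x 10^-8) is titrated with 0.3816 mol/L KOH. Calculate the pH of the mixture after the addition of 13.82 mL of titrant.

Initial n(HClO) = 0.3693 x 0.03766 = 0.01391 mol.
n(KOH) added = 0.3816 x 0.01382 = 0.005274 mol, converting that many moles of HClO to ClO-.
Remaining n(HClO) = 0.008634 mol; n(ClO-) = 0.005274 mol.
By Henderson-Hasselbalch, pH = pKa + log([A^-]/[HA]) = 7.52 + log(0.005274/0.008634) = 7.52 + (-0.21) = 7.31.

7.31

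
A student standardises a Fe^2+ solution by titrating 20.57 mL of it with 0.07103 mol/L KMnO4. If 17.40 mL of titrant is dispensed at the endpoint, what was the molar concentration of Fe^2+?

n(KMnO4) = 0.07103 x 0.01740 = 0.001236 mol.
From the balanced equation, 1 mol KMnO4 reacts with 5 mol Fe^2+, so n(Fe^2+) = 0.001236 x 5/1 = 0.006180 mol.
[Fe^2+] = 0.006180 / 0.02057 L = 0.300 M.

0.300 M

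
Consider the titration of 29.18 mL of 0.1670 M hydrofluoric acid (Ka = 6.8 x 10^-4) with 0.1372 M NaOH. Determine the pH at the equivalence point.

8.02

n(HF) = 0.1670 x 0.02918 = 0.004873 mol; V(NaOH) at equivalence = 0.004873/0.1372 = 0.03552 L.
At equivalence all the acid is converted to F-; total volume = 0.02918 + 0.03552 = 0.06470 L, so [F-] = 0.004873/0.06470 = 0.07532 M.
Kb = Kw/Ka = 1.0e-14 / 6.8 x 10^-4 = 1.47e-11.
[OH^-] = sqrt(Kb x [F-]) = sqrt(1.47e-11 x 0.07532) = 1.05e-6 M.
pOH = 5.98, so pH = 14.00 - 5.98 = 8.02.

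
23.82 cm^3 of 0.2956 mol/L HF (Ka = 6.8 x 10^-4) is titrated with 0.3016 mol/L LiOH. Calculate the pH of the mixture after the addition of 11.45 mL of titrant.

Initial n(HF) = 0.2956 x 0.02382 = 0.007041 mol.
n(LiOH) added = 0.3016 x 0.01145 = 0.003453 mol, converting that many moles of HF to F-.
Remaining n(HF) = 0.003588 mol; n(F-) = 0.003453 mol.
By Henderson-Hasselbalch, pH = pKa + log([A^-]/[HA]) = 3.17 + log(0.003453/0.003588) = 3.17 + (-0.02) = 3.15.

3.15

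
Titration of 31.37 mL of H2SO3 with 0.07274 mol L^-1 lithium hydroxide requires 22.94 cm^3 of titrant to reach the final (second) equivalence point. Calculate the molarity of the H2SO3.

n(LiOH) = 0.07274 x 0.02294 = 0.001669 mol.
At the final (second) equivalence point, 2 mol OH^- react per mol H2SO3, so n(H2SO3) = 0.001669 / 2 = 0.0008343 mol.
[H2SO3] = 0.0008343 / 0.03137 L = 0.0266 M.

0.0266 M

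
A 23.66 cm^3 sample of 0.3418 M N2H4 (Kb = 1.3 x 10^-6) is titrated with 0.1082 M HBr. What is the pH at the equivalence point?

4.60

n(N2H4) = 0.3418 x 0.02366 = 0.008087 mol; V(HBr) at equivalence = 0.008087/0.1082 = 0.07474 L.
At equivalence the base is fully converted to N2H5+; total volume = 0.09840 L, so [N2H5+] = 0.008087/0.09840 = 0.08218 M.
Ka(N2H5+) = Kw/Kb = 1.0e-14 / 1.3 x 10^-6 = 7.69e-9.
[H^+] = sqrt(Ka x [N2H5+]) = sqrt(7.69e-9 x 0.08218) = 2.51e-5 M.
pH = -log(2.51e-5) = 4.60.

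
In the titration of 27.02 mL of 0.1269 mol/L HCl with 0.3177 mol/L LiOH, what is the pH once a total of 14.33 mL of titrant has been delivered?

n(acid) = 0.1269 x 0.02702 = 0.003429 mol; n(LiOH) added = 0.3177 x 0.01433 = 0.004553 mol.
Base is in excess by 0.004553 - 0.003429 = 0.001124 mol in a total volume of 0.04135 L.
[OH^-] = 0.001124/0.04135 = 0.02718 M, so pOH = 1.57 and pH = 14.00 - 1.57 = 12.43.

12.43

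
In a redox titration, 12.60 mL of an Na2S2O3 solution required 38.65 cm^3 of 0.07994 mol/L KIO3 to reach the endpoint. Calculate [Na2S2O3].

n(KIO3) = 0.07994 x 0.03865 = 0.003090 mol.
From the balanced equation, 1 mol KIO3 reacts with 6 mol Na2S2O3, so n(Na2S2O3) = 0.003090 x 6/1 = 0.01854 mol.
[Na2S2O3] = 0.01854 / 0.01260 L = 1.47 M.

1.47 M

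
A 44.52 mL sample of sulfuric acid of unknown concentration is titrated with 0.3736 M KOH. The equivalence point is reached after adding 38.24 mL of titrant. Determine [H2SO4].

0.160 M

n(KOH) delivered = 0.3736 x 0.03824 = 0.01429 mol.
The reaction is 1 H2SO4 + 2 KOH, so n(H2SO4) = 0.01429 x 1/2 = 0.007143 mol.
[H2SO4] = 0.007143 mol / 0.04452 L = 0.160 M.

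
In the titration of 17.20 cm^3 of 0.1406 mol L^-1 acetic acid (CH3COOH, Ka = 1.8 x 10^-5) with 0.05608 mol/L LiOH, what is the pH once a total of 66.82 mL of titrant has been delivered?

12.20

n(acid) = 0.1406 x 0.01720 = 0.002418 mol; n(LiOH) added = 0.05608 x 0.06682 = 0.003747 mol.
Base is in excess by 0.003747 - 0.002418 = 0.001329 mol in a total volume of 0.08402 L.
[OH^-] = 0.001329/0.08402 = 0.01582 M, so pOH = 1.80 and pH = 14.00 - 1.80 = 12.20.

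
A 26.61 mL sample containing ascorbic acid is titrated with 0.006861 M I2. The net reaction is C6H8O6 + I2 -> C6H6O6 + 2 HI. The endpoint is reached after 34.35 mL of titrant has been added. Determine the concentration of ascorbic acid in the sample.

n(I2) = 0.006861 x 0.03435 = 0.0002357 mol.
From the balanced equation, 1 mol I2 reacts with 1 mol ascorbic acid, so n(ascorbic acid) = 0.0002357 x 1/1 = 0.0002357 mol.
[ascorbic acid] = 0.0002357 / 0.02661 L = 0.00886 M.

0.00886 M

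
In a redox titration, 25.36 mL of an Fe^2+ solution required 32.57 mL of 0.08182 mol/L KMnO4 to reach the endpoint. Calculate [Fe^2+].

n(KMnO4) = 0.08182 x 0.03257 = 0.002665 mol.
From the balanced equation, 1 mol KMnO4 reacts with 5 mol Fe^2+, so n(Fe^2+) = 0.002665 x 5/1 = 0.01332 mol.
[Fe^2+] = 0.01332 / 0.02536 L = 0.525 M.

0.525 M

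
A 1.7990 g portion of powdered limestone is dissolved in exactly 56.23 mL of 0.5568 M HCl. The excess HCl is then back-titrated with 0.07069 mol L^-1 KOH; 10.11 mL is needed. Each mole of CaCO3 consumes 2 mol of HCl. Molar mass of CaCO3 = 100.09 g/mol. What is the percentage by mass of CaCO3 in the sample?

Total n(HCl) added = 0.5568 x 0.05623 = 0.03131 mol.
n(KOH) used = 0.07069 x 0.01011 = 0.0007147 mol, which equals the excess n(HCl).
So n(HCl) consumed by the sample = 0.03131 - 0.0007147 = 0.03059 mol.
n(CaCO3) = 0.03059 / 2 = 0.01530 mol.
mass CaCO3 = 0.01530 x 100.09 = 1.531 g, so %CaCO3 = 1.531/1.7990 x 100 = 85.1%.

85.1%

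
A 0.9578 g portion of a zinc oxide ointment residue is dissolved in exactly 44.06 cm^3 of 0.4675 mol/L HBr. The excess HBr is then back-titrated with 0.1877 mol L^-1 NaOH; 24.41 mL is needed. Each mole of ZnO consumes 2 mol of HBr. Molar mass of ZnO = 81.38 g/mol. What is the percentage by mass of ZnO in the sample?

68.0%

Total n(HBr) added = 0.4675 x 0.04406 = 0.02060 mol.
n(NaOH) used = 0.1877 x 0.02441 = 0.004582 mol, which equals the excess n(HBr).
So n(HBr) consumed by the sample = 0.02060 - 0.004582 = 0.01602 mol.
n(ZnO) = 0.01602 / 2 = 0.008008 mol.
mass ZnO = 0.008008 x 81.38 = 0.6517 g, so %ZnO = 0.6517/0.9578 x 100 = 68.0%.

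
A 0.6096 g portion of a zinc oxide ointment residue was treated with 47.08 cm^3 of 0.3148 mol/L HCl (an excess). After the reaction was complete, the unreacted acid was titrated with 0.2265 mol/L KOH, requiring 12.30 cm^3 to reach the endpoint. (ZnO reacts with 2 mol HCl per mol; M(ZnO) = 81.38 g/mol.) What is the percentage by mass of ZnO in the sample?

80.3%

Total n(HCl) added = 0.3148 x 0.04708 = 0.01482 mol.
n(KOH) used = 0.2265 x 0.01230 = 0.002786 mol, which equals the excess n(HCl).
So n(HCl) consumed by the sample = 0.01482 - 0.002786 = 0.01203 mol.
n(ZnO) = 0.01203 / 2 = 0.006017 mol.
mass ZnO = 0.006017 x 81.38 = 0.4897 g, so %ZnO = 0.4897/0.6096 x 100 = 80.3%.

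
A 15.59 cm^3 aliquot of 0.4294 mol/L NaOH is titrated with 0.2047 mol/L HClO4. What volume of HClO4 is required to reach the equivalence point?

n(NaOH) = 0.4294 mol/L x 0.01559 L = 0.006694 mol.
At equivalence n(HClO4) = n(NaOH) = 0.006694 mol.
V(HClO4) = 0.006694 / 0.2047 = 0.03270 L = 32.7 mL.

32.7 mL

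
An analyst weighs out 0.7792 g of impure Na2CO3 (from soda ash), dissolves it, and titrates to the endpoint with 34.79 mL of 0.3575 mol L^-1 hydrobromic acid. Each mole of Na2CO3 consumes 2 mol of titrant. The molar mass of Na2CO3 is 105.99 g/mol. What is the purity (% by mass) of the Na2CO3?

84.6%

n(HBr) = 0.3575 x 0.03479 = 0.01244 mol.
n(Na2CO3) = 0.01244 / 2 = 0.006219 mol.
mass of Na2CO3 = 0.006219 x 105.99 = 0.6591 g.
% purity = 0.6591 / 0.7792 x 100 = 84.6%.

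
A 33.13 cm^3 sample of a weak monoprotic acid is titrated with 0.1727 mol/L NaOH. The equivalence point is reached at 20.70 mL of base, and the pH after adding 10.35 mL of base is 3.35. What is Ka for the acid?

10.35 mL is half of the equivalence volume, so this is the half-equivalence point where [HA] = [A^-].
At half-equivalence pH = pKa, so pKa = 3.35.
Ka = 10^(-3.35) = 4.5 x 10^-4.

4.5 x 10^-4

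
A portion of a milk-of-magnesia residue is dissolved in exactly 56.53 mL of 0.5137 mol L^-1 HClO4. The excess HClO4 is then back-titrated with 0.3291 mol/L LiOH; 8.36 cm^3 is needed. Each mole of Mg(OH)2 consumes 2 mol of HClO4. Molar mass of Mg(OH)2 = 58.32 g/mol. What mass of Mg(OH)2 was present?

Total n(HClO4) added = 0.5137 x 0.05653 = 0.02904 mol.
n(LiOH) used = 0.3291 x 0.008360 = 0.002751 mol, which equals the excess n(HClO4).
So n(HClO4) consumed by the sample = 0.02904 - 0.002751 = 0.02629 mol.
n(Mg(OH)2) = 0.02629 / 2 = 0.01314 mol.
mass = 0.01314 mol x 58.32 g/mol = 0.767 g.

0.767 g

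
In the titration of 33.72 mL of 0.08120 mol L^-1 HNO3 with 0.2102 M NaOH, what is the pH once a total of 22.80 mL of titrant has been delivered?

n(acid) = 0.08120 x 0.03372 = 0.002738 mol; n(NaOH) added = 0.2102 x 0.02280 = 0.004793 mol.
Base is in excess by 0.004793 - 0.002738 = 0.002054 mol in a total volume of 0.05652 L.
[OH^-] = 0.002054/0.05652 = 0.03635 M, so pOH = 1.44 and pH = 14.00 - 1.44 = 12.56.

12.56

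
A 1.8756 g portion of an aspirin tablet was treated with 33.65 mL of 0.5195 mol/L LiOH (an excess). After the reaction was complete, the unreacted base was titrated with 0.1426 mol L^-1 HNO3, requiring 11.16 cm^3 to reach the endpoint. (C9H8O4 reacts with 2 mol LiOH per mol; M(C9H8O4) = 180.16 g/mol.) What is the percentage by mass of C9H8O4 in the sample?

Total n(LiOH) added = 0.5195 x 0.03365 = 0.01748 mol.
n(HNO3) used = 0.1426 x 0.01116 = 0.001591 mol, which equals the excess n(LiOH).
So n(LiOH) consumed by the sample = 0.01748 - 0.001591 = 0.01589 mol.
n(C9H8O4) = 0.01589 / 2 = 0.007945 mol.
mass C9H8O4 = 0.007945 x 180.16 = 1.431 g, so %C9H8O4 = 1.431/1.8756 x 100 = 76.3%.

76.3%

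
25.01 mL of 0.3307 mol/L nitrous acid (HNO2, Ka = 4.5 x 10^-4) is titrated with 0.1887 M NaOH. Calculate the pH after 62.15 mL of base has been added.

12.60

n(acid) = 0.3307 x 0.02501 = 0.008271 mol; n(NaOH) added = 0.1887 x 0.06215 = 0.01173 mol.
Base is in excess by 0.01173 - 0.008271 = 0.003457 mol in a total volume of 0.08716 L.
[OH^-] = 0.003457/0.08716 = 0.03966 M, so pOH = 1.40 and pH = 14.00 - 1.40 = 12.60.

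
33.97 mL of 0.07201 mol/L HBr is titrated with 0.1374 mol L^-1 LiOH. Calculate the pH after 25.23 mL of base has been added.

12.24

n(acid) = 0.07201 x 0.03397 = 0.002446 mol; n(LiOH) added = 0.1374 x 0.02523 = 0.003467 mol.
Base is in excess by 0.003467 - 0.002446 = 0.001020 mol in a total volume of 0.05920 L.
[OH^-] = 0.001020/0.05920 = 0.01724 M, so pOH = 1.76 and pH = 14.00 - 1.76 = 12.24.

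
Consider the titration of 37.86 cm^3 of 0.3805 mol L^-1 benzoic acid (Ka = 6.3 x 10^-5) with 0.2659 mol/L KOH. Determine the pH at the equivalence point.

n(C6H5COOH) = 0.3805 x 0.03786 = 0.01441 mol; V(KOH) at equivalence = 0.01441/0.2659 = 0.05418 L.
At equivalence all the acid is converted to C6H5COO-; total volume = 0.03786 + 0.05418 = 0.09204 L, so [C6H5COO-] = 0.01441/0.09204 = 0.1565 M.
Kb = Kw/Ka = 1.0e-14 / 6.3 x 10^-5 = 1.59e-10.
[OH^-] = sqrt(Kb x [C6H5COO-]) = sqrt(1.59e-10 x 0.1565) = 4.98e-6 M.
pOH = 5.30, so pH = 14.00 - 5.30 = 8.70.

8.70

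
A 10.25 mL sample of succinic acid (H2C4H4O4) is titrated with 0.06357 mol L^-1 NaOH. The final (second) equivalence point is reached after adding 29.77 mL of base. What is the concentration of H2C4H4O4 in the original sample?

0.0923 M

n(NaOH) = 0.06357 x 0.02977 = 0.001892 mol.
At the final (second) equivalence point, 2 mol OH^- react per mol H2C4H4O4, so n(H2C4H4O4) = 0.001892 / 2 = 0.0009462 mol.
[H2C4H4O4] = 0.0009462 / 0.01025 L = 0.0923 M.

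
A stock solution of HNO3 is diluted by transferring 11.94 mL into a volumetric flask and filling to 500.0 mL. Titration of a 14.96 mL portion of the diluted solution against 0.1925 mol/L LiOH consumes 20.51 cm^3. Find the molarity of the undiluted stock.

11.1 M

n(LiOH) = 0.1925 x 0.02051 = 0.003948 mol.
n(HNO3) in the aliquot = 0.003948 mol.
[diluted HNO3] = 0.003948 / 0.01496 = 0.2639 M.
Dilution factor = 500.0/11.94 = 41.88, so [stock] = 0.2639 x 41.88 = 11.1 M.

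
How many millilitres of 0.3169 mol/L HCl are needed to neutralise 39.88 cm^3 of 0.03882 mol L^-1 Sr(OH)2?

9.77 mL

n(Sr(OH)2) = 0.03882 mol/L x 0.03988 L = 0.001548 mol.
The neutralisation is 1 Sr(OH)2 : 2 HCl, so n(HCl) = 0.001548 x 2/1 = 0.003096 mol.
V(HCl) = 0.003096 / 0.3169 = 0.009771 L = 9.77 mL.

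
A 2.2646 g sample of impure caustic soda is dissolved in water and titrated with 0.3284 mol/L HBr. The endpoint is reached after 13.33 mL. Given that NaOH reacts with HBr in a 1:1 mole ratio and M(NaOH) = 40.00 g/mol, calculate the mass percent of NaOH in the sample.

7.73%

n(HBr) = 0.3284 x 0.01333 = 0.004378 mol.
n(NaOH) = 0.004378 / 1 = 0.004378 mol.
mass of NaOH = 0.004378 x 40.00 = 0.1751 g.
% purity = 0.1751 / 2.2646 x 100 = 7.73%.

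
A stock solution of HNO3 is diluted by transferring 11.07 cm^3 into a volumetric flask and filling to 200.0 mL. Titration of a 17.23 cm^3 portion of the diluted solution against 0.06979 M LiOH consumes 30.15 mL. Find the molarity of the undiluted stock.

n(LiOH) = 0.06979 x 0.03015 = 0.002104 mol.
n(HNO3) in the aliquot = 0.002104 mol.
[diluted HNO3] = 0.002104 / 0.01723 = 0.1221 M.
Dilution factor = 200.0/11.07 = 18.07, so [stock] = 0.1221 x 18.07 = 2.21 M.

2.21 M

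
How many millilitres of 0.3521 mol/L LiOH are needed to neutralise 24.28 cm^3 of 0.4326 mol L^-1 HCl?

29.8 mL

n(HCl) = 0.4326 mol/L x 0.02428 L = 0.01050 mol.
At equivalence n(LiOH) = n(HCl) = 0.01050 mol.
V(LiOH) = 0.01050 / 0.3521 = 0.02983 L = 29.8 mL.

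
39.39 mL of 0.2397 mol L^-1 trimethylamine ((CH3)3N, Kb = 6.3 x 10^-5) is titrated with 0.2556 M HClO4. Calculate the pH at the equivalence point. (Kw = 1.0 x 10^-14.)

5.35

n((CH3)3N) = 0.2397 x 0.03939 = 0.009442 mol; V(HClO4) at equivalence = 0.009442/0.2556 = 0.03694 L.
At equivalence the base is fully converted to (CH3)3NH+; total volume = 0.07633 L, so [(CH3)3NH+] = 0.009442/0.07633 = 0.1237 M.
Ka((CH3)3NH+) = Kw/Kb = 1.0e-14 / 6.3 x 10^-5 = 1.59e-10.
[H^+] = sqrt(Ka x [(CH3)3NH+]) = sqrt(1.59e-10 x 0.1237) = 4.43e-6 M.
pH = -log(4.43e-6) = 5.35.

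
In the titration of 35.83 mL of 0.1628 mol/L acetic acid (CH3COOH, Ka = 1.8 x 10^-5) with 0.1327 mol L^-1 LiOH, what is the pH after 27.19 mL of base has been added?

Initial n(CH3COOH) = 0.1628 x 0.03583 = 0.005833 mol.
n(LiOH) added = 0.1327 x 0.02719 = 0.003608 mol, converting that many moles of CH3COOH to CH3COO-.
Remaining n(CH3COOH) = 0.002225 mol; n(CH3COO-) = 0.003608 mol.
By Henderson-Hasselbalch, pH = pKa + log([A^-]/[HA]) = 4.74 + log(0.003608/0.002225) = 4.74 + (+0.21) = 4.95.

4.95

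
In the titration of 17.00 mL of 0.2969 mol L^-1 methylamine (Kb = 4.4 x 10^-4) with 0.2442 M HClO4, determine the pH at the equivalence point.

5.76

n(CH3NH2) = 0.2969 x 0.01700 = 0.005047 mol; V(HClO4) at equivalence = 0.005047/0.2442 = 0.02067 L.
At equivalence the base is fully converted to CH3NH3+; total volume = 0.03767 L, so [CH3NH3+] = 0.005047/0.03767 = 0.1340 M.
Ka(CH3NH3+) = Kw/Kb = 1.0e-14 / 4.4 x 10^-4 = 2.27e-11.
[H^+] = sqrt(Ka x [CH3NH3+]) = sqrt(2.27e-11 x 0.1340) = 1.75e-6 M.
pH = -log(1.75e-6) = 5.76.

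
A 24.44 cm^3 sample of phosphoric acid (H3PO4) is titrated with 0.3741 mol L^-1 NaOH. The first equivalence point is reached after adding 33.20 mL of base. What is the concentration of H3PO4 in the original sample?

n(NaOH) = 0.3741 x 0.03320 = 0.01242 mol.
At the first equivalence point, 1 mol OH^- react per mol H3PO4, so n(H3PO4) = 0.01242 / 1 = 0.01242 mol.
[H3PO4] = 0.01242 / 0.02444 L = 0.508 M.

0.508 M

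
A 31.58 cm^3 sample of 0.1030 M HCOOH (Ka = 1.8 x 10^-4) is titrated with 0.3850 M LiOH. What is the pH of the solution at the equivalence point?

8.33

n(HCOOH) = 0.1030 x 0.03158 = 0.003253 mol; V(LiOH) at equivalence = 0.003253/0.3850 = 0.008449 L.
At equivalence all the acid is converted to HCOO-; total volume = 0.03158 + 0.008449 = 0.04003 L, so [HCOO-] = 0.003253/0.04003 = 0.08126 M.
Kb = Kw/Ka = 1.0e-14 / 1.8 x 10^-4 = 5.56e-11.
[OH^-] = sqrt(Kb x [HCOO-]) = sqrt(5.56e-11 x 0.08126) = 2.12e-6 M.
pOH = 5.67, so pH = 14.00 - 5.67 = 8.33.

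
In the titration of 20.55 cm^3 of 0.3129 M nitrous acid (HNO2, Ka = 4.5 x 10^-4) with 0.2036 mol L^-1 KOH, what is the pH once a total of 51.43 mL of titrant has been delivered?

12.75

n(acid) = 0.3129 x 0.02055 = 0.006430 mol; n(KOH) added = 0.2036 x 0.05143 = 0.01047 mol.
Base is in excess by 0.01047 - 0.006430 = 0.004041 mol in a total volume of 0.07198 L.
[OH^-] = 0.004041/0.07198 = 0.05614 M, so pOH = 1.25 and pH = 14.00 - 1.25 = 12.75.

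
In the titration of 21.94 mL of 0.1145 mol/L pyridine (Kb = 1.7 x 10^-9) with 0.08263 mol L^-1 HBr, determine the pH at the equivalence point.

n(C5H5N) = 0.1145 x 0.02194 = 0.002512 mol; V(HBr) at equivalence = 0.002512/0.08263 = 0.03040 L.
At equivalence the base is fully converted to C5H5NH+; total volume = 0.05234 L, so [C5H5NH+] = 0.002512/0.05234 = 0.04799 M.
Ka(C5H5NH+) = Kw/Kb = 1.0e-14 / 1.7 x 10^-9 = 5.88e-6.
[H^+] = sqrt(Ka x [C5H5NH+]) = sqrt(5.88e-6 x 0.04799) = 0.000531 M.
pH = -log(0.000531) = 3.27.

3.27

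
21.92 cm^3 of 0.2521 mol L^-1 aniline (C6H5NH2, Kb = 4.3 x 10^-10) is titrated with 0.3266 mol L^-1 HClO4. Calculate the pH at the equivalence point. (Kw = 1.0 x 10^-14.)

n(C6H5NH2) = 0.2521 x 0.02192 = 0.005526 mol; V(HClO4) at equivalence = 0.005526/0.3266 = 0.01692 L.
At equivalence the base is fully converted to C6H5NH3+; total volume = 0.03884 L, so [C6H5NH3+] = 0.005526/0.03884 = 0.1423 M.
Ka(C6H5NH3+) = Kw/Kb = 1.0e-14 / 4.3 x 10^-10 = 2.33e-5.
[H^+] = sqrt(Ka x [C6H5NH3+]) = sqrt(2.33e-5 x 0.1423) = 0.00182 M.
pH = -log(0.00182) = 2.74.

2.74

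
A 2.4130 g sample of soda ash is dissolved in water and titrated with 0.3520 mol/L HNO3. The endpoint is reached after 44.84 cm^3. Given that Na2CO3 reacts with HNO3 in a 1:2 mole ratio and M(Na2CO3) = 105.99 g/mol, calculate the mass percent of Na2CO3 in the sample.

34.7%

n(HNO3) = 0.3520 x 0.04484 = 0.01578 mol.
n(Na2CO3) = 0.01578 / 2 = 0.007892 mol.
mass of Na2CO3 = 0.007892 x 105.99 = 0.8365 g.
% purity = 0.8365 / 2.4130 x 100 = 34.7%.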